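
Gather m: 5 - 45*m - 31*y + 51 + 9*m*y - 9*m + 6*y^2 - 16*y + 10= m*(9*y - 54) + 6*y^2 - 47*y + 66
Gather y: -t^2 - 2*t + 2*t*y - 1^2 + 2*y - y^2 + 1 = -t^2 - 2*t - y^2 + y*(2*t + 2)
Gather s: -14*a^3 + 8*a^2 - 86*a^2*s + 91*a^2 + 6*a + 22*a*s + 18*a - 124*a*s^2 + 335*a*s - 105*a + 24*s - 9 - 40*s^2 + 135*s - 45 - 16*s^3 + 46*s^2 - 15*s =-14*a^3 + 99*a^2 - 81*a - 16*s^3 + s^2*(6 - 124*a) + s*(-86*a^2 + 357*a + 144) - 54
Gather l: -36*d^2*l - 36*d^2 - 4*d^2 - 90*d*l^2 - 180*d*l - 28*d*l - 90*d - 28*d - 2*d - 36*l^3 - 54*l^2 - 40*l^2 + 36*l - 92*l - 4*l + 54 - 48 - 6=-40*d^2 - 120*d - 36*l^3 + l^2*(-90*d - 94) + l*(-36*d^2 - 208*d - 60)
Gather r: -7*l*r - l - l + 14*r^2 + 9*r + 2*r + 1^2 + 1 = -2*l + 14*r^2 + r*(11 - 7*l) + 2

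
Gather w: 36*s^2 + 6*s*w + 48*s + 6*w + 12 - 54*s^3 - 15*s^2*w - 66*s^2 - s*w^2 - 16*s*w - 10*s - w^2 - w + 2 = -54*s^3 - 30*s^2 + 38*s + w^2*(-s - 1) + w*(-15*s^2 - 10*s + 5) + 14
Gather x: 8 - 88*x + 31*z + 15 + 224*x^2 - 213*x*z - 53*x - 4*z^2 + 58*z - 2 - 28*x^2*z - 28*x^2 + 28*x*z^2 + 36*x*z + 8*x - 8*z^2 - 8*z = x^2*(196 - 28*z) + x*(28*z^2 - 177*z - 133) - 12*z^2 + 81*z + 21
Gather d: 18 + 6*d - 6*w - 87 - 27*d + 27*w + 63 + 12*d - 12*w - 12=-9*d + 9*w - 18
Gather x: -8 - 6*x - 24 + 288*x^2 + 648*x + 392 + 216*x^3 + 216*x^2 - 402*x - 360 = 216*x^3 + 504*x^2 + 240*x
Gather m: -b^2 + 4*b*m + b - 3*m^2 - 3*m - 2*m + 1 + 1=-b^2 + b - 3*m^2 + m*(4*b - 5) + 2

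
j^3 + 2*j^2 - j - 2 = (j - 1)*(j + 1)*(j + 2)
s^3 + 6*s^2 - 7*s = s*(s - 1)*(s + 7)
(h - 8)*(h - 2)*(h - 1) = h^3 - 11*h^2 + 26*h - 16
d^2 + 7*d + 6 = (d + 1)*(d + 6)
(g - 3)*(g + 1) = g^2 - 2*g - 3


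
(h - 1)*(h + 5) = h^2 + 4*h - 5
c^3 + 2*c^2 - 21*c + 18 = (c - 3)*(c - 1)*(c + 6)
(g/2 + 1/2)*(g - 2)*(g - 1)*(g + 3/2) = g^4/2 - g^3/4 - 2*g^2 + g/4 + 3/2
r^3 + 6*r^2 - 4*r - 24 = (r - 2)*(r + 2)*(r + 6)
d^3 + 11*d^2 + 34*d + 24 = (d + 1)*(d + 4)*(d + 6)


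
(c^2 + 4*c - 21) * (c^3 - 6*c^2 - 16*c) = c^5 - 2*c^4 - 61*c^3 + 62*c^2 + 336*c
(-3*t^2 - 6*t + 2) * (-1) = 3*t^2 + 6*t - 2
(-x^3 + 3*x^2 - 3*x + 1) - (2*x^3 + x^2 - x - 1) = -3*x^3 + 2*x^2 - 2*x + 2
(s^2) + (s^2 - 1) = 2*s^2 - 1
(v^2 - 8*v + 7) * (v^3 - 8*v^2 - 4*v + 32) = v^5 - 16*v^4 + 67*v^3 + 8*v^2 - 284*v + 224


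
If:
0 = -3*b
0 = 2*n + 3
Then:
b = 0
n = -3/2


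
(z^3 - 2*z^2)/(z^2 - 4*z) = z*(z - 2)/(z - 4)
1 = 1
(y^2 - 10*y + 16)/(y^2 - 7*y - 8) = (y - 2)/(y + 1)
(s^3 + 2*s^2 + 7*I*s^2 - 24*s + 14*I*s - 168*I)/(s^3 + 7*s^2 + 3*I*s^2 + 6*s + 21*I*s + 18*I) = (s^2 + s*(-4 + 7*I) - 28*I)/(s^2 + s*(1 + 3*I) + 3*I)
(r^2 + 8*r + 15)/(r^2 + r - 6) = (r + 5)/(r - 2)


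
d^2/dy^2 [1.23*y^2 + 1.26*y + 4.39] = 2.46000000000000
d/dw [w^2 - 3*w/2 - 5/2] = 2*w - 3/2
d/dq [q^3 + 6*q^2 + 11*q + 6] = 3*q^2 + 12*q + 11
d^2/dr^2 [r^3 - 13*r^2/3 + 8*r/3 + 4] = 6*r - 26/3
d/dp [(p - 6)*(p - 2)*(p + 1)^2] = 4*p^3 - 18*p^2 - 6*p + 16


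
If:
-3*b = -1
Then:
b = 1/3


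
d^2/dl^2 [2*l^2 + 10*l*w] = 4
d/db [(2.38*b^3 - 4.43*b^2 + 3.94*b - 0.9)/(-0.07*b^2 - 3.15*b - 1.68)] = (-0.1666*b^4 - 14.994*b^3 + 2.2351*b^2 + 14.7588*b - 9.4542)/(0.0049*b^4 + 0.441*b^3 + 10.1577*b^2 + 10.584*b + 2.8224)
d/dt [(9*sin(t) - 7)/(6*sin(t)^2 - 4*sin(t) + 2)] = (-27*sin(t)^2 + 42*sin(t) - 5)*cos(t)/(2*(3*sin(t)^2 - 2*sin(t) + 1)^2)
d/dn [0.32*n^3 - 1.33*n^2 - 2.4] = n*(0.96*n - 2.66)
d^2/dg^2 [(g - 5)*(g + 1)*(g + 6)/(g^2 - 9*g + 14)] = 16*(7*g^3 - 69*g^2 + 327*g - 659)/(g^6 - 27*g^5 + 285*g^4 - 1485*g^3 + 3990*g^2 - 5292*g + 2744)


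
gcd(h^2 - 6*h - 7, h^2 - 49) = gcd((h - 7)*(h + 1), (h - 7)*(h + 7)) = h - 7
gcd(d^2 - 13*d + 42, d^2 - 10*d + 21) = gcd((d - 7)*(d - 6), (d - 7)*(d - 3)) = d - 7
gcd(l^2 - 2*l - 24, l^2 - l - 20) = l + 4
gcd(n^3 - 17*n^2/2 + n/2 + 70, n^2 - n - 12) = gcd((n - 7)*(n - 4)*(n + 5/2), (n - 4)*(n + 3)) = n - 4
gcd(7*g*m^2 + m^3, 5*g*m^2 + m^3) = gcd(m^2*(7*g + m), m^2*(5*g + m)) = m^2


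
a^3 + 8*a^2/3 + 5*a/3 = a*(a + 1)*(a + 5/3)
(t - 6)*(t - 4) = t^2 - 10*t + 24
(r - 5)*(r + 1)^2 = r^3 - 3*r^2 - 9*r - 5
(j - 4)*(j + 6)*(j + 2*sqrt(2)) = j^3 + 2*j^2 + 2*sqrt(2)*j^2 - 24*j + 4*sqrt(2)*j - 48*sqrt(2)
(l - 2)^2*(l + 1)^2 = l^4 - 2*l^3 - 3*l^2 + 4*l + 4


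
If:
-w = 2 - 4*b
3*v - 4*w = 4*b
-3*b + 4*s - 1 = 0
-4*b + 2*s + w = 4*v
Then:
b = 55/151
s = 79/151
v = -36/151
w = -82/151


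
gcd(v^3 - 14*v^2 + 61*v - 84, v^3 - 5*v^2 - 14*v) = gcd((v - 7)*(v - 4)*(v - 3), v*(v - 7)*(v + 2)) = v - 7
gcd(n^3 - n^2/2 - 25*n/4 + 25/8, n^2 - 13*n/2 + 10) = n - 5/2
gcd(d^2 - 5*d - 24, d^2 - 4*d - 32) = d - 8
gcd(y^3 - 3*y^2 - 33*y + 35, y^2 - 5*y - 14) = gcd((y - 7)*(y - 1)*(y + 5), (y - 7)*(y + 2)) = y - 7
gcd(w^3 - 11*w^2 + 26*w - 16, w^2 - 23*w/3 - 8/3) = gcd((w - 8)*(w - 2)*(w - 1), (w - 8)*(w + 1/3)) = w - 8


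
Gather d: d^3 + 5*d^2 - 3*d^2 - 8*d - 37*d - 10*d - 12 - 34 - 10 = d^3 + 2*d^2 - 55*d - 56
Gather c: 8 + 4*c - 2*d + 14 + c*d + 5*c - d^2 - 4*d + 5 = c*(d + 9) - d^2 - 6*d + 27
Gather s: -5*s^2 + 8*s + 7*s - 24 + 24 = -5*s^2 + 15*s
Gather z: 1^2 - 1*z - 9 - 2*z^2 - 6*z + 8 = -2*z^2 - 7*z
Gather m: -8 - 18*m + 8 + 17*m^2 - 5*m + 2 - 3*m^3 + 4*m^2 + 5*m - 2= -3*m^3 + 21*m^2 - 18*m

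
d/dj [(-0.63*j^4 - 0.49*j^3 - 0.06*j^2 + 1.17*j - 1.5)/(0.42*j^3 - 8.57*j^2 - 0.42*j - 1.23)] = (-0.2646*j^6 + 10.7982*j^5 + 5.0183*j^4 + 2.5284*j^3 + 13.7502*j^2 - 25.5624*j - 2.0691)/(0.1764*j^6 - 7.1988*j^5 + 73.0921*j^4 + 6.1656*j^3 + 21.2586*j^2 + 1.0332*j + 1.5129)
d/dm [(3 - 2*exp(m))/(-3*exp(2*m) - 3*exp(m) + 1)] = (-6*exp(2*m) + 18*exp(m) + 7)*exp(m)/(9*exp(4*m) + 18*exp(3*m) + 3*exp(2*m) - 6*exp(m) + 1)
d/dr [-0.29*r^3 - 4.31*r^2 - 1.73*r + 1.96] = -0.87*r^2 - 8.62*r - 1.73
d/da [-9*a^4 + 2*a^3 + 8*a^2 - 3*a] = -36*a^3 + 6*a^2 + 16*a - 3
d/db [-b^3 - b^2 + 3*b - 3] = -3*b^2 - 2*b + 3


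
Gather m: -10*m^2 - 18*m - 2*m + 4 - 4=-10*m^2 - 20*m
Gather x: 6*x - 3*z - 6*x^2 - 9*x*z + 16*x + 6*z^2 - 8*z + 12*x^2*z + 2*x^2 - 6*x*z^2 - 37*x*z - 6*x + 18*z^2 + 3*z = x^2*(12*z - 4) + x*(-6*z^2 - 46*z + 16) + 24*z^2 - 8*z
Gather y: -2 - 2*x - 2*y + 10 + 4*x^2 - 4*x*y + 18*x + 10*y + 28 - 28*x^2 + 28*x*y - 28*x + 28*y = -24*x^2 - 12*x + y*(24*x + 36) + 36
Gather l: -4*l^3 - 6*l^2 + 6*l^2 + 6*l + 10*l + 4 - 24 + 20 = -4*l^3 + 16*l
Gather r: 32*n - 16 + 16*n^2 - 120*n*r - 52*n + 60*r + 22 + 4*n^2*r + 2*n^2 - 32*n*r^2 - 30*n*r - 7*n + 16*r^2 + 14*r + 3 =18*n^2 - 27*n + r^2*(16 - 32*n) + r*(4*n^2 - 150*n + 74) + 9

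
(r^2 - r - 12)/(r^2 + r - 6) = (r - 4)/(r - 2)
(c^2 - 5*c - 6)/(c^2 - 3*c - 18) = (c + 1)/(c + 3)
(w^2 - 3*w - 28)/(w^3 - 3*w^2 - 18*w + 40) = (w - 7)/(w^2 - 7*w + 10)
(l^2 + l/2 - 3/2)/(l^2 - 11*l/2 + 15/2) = (2*l^2 + l - 3)/(2*l^2 - 11*l + 15)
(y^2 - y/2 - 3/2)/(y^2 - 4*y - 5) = (y - 3/2)/(y - 5)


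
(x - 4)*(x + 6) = x^2 + 2*x - 24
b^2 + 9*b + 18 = (b + 3)*(b + 6)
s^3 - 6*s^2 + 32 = (s - 4)^2*(s + 2)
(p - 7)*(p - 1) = p^2 - 8*p + 7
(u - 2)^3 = u^3 - 6*u^2 + 12*u - 8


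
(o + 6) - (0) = o + 6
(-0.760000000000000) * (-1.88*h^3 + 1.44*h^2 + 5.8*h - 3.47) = 1.4288*h^3 - 1.0944*h^2 - 4.408*h + 2.6372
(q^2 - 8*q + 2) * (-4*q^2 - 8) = -4*q^4 + 32*q^3 - 16*q^2 + 64*q - 16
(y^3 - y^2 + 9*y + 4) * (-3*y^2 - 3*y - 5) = -3*y^5 - 29*y^3 - 34*y^2 - 57*y - 20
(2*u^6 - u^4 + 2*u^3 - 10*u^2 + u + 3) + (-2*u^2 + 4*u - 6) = 2*u^6 - u^4 + 2*u^3 - 12*u^2 + 5*u - 3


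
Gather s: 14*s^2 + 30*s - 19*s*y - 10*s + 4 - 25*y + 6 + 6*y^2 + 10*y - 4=14*s^2 + s*(20 - 19*y) + 6*y^2 - 15*y + 6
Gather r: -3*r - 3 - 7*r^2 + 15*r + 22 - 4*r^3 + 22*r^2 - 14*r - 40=-4*r^3 + 15*r^2 - 2*r - 21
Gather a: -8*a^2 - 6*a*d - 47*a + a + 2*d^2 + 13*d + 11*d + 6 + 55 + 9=-8*a^2 + a*(-6*d - 46) + 2*d^2 + 24*d + 70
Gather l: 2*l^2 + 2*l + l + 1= 2*l^2 + 3*l + 1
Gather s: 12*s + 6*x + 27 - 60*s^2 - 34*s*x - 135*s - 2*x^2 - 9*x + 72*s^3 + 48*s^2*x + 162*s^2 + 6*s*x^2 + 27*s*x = 72*s^3 + s^2*(48*x + 102) + s*(6*x^2 - 7*x - 123) - 2*x^2 - 3*x + 27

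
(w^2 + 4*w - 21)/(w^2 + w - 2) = (w^2 + 4*w - 21)/(w^2 + w - 2)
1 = 1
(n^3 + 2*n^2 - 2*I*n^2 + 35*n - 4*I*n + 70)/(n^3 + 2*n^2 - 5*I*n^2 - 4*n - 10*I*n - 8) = (n^2 - 2*I*n + 35)/(n^2 - 5*I*n - 4)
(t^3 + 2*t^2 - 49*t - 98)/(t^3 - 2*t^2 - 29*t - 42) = (t + 7)/(t + 3)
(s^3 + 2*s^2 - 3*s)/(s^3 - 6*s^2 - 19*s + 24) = s/(s - 8)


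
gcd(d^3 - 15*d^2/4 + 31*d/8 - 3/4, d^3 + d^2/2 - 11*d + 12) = d^2 - 7*d/2 + 3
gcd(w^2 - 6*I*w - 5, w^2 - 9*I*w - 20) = w - 5*I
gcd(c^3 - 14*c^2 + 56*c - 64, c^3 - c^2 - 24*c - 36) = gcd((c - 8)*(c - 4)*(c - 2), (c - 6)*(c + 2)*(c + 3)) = 1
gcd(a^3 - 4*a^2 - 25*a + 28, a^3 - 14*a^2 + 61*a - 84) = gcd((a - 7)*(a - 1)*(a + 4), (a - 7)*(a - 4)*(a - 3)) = a - 7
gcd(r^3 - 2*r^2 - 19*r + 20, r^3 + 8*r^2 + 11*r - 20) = r^2 + 3*r - 4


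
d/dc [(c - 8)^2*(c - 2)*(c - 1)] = 4*c^3 - 57*c^2 + 228*c - 224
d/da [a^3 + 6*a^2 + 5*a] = 3*a^2 + 12*a + 5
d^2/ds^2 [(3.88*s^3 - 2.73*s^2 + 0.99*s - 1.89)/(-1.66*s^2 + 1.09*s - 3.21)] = (1.4210854715202e-14*s^5 + 1.4210854715202e-14*s^4 + 36.553516*s^3 + 25.4204280000001*s^2 - 228.74616*s + 33.681474)/(4.574296*s^6 - 9.010812*s^5 + 32.453166*s^4 - 36.144073*s^3 + 62.755821*s^2 - 33.694407*s + 33.076161)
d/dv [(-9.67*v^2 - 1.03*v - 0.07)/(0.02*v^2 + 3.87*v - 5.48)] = (-37.4023*v^2 + 105.986*v + 5.9153)/(0.0004*v^4 + 0.1548*v^3 + 14.7577*v^2 - 42.4152*v + 30.0304)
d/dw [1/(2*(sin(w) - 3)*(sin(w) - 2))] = (5 - 2*sin(w))*cos(w)/(2*(sin(w) - 3)^2*(sin(w) - 2)^2)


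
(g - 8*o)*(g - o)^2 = g^3 - 10*g^2*o + 17*g*o^2 - 8*o^3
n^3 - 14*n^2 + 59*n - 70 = (n - 7)*(n - 5)*(n - 2)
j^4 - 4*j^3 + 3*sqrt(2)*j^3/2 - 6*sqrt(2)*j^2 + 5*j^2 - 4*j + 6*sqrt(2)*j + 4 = (j - 2)^2*(j + sqrt(2)/2)*(j + sqrt(2))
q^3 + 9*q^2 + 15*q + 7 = (q + 1)^2*(q + 7)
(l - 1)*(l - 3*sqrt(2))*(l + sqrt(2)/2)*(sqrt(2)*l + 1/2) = sqrt(2)*l^4 - 9*l^3/2 - sqrt(2)*l^3 - 17*sqrt(2)*l^2/4 + 9*l^2/2 - 3*l/2 + 17*sqrt(2)*l/4 + 3/2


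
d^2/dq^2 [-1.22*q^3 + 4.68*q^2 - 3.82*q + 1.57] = 9.36 - 7.32*q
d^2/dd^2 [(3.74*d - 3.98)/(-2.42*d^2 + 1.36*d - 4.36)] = (-(3.74*d - 3.98)*(4.84*d - 1.36)*(9.68*d - 2.72) + (54.3048*d - 29.436)*(2.42*d^2 - 1.36*d + 4.36))/(2.42*d^2 - 1.36*d + 4.36)^3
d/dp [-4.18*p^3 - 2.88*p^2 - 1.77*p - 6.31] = -12.54*p^2 - 5.76*p - 1.77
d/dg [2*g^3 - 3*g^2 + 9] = 6*g*(g - 1)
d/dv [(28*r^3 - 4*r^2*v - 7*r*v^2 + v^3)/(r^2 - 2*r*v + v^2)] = (52*r^3 - 18*r^2*v + 3*r*v^2 - v^3)/(r^3 - 3*r^2*v + 3*r*v^2 - v^3)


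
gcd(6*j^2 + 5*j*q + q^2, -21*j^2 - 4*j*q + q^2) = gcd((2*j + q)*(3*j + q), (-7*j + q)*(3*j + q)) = 3*j + q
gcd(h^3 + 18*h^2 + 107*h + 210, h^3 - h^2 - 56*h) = h + 7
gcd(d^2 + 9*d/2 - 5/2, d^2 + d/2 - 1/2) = d - 1/2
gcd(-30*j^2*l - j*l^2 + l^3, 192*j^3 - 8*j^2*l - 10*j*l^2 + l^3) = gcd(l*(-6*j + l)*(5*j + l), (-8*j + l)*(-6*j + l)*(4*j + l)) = 6*j - l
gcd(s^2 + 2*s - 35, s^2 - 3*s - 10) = s - 5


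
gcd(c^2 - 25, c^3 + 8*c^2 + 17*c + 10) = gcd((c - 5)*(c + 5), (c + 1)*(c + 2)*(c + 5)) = c + 5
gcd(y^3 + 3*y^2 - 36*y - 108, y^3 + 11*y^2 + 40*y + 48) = y + 3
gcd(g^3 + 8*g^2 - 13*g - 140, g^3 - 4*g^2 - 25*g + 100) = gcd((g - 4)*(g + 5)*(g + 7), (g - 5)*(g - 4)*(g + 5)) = g^2 + g - 20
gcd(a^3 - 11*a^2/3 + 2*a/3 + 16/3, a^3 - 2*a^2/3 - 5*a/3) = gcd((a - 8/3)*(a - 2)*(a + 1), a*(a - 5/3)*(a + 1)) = a + 1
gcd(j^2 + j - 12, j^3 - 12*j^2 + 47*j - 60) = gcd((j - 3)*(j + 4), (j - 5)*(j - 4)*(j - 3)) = j - 3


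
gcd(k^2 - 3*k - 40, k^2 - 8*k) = k - 8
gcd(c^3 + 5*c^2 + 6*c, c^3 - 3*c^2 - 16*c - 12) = c + 2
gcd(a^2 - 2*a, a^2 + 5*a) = a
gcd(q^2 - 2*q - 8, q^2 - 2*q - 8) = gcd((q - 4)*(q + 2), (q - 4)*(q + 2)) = q^2 - 2*q - 8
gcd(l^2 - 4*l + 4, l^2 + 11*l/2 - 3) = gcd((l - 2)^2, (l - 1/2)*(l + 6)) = 1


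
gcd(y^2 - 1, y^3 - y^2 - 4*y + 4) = y - 1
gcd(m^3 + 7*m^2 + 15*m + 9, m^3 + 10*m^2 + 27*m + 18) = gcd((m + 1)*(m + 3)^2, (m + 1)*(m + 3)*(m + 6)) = m^2 + 4*m + 3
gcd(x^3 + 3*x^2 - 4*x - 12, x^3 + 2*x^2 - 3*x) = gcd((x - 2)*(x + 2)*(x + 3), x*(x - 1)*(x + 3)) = x + 3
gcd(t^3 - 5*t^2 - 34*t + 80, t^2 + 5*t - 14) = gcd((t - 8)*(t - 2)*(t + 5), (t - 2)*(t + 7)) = t - 2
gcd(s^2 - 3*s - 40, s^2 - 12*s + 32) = s - 8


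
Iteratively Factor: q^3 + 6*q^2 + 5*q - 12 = (q + 4)*(q^2 + 2*q - 3) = (q + 3)*(q + 4)*(q - 1)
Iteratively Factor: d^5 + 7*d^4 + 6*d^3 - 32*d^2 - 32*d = (d - 2)*(d^4 + 9*d^3 + 24*d^2 + 16*d) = (d - 2)*(d + 1)*(d^3 + 8*d^2 + 16*d) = d*(d - 2)*(d + 1)*(d^2 + 8*d + 16) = d*(d - 2)*(d + 1)*(d + 4)*(d + 4)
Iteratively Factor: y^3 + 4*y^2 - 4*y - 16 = (y - 2)*(y^2 + 6*y + 8) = (y - 2)*(y + 2)*(y + 4)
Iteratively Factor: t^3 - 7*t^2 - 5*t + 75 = (t - 5)*(t^2 - 2*t - 15) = (t - 5)*(t + 3)*(t - 5)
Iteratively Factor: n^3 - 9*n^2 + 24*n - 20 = (n - 5)*(n^2 - 4*n + 4) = (n - 5)*(n - 2)*(n - 2)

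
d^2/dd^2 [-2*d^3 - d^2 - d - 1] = -12*d - 2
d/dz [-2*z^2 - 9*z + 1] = -4*z - 9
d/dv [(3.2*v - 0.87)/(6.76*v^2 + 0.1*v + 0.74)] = (-21.632*v^2 + 11.7624*v + 2.455)/(45.6976*v^4 + 1.352*v^3 + 10.0148*v^2 + 0.148*v + 0.5476)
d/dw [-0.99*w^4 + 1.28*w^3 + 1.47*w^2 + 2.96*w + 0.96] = -3.96*w^3 + 3.84*w^2 + 2.94*w + 2.96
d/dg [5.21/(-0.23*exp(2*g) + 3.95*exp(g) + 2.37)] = (2.3966*exp(g) - 20.5795)*exp(g)/(-0.23*exp(2*g) + 3.95*exp(g) + 2.37)^2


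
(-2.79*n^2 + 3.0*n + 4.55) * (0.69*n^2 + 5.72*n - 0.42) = -1.9251*n^4 - 13.8888*n^3 + 21.4713*n^2 + 24.766*n - 1.911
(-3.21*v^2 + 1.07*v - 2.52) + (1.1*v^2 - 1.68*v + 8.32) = -2.11*v^2 - 0.61*v + 5.8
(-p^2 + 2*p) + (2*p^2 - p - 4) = p^2 + p - 4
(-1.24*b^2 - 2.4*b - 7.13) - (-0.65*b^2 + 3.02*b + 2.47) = -0.59*b^2 - 5.42*b - 9.6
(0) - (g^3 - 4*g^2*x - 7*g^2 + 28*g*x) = -g^3 + 4*g^2*x + 7*g^2 - 28*g*x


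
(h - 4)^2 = h^2 - 8*h + 16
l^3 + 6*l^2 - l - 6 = (l - 1)*(l + 1)*(l + 6)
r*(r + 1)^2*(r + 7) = r^4 + 9*r^3 + 15*r^2 + 7*r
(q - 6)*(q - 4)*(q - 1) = q^3 - 11*q^2 + 34*q - 24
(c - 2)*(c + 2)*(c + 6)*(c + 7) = c^4 + 13*c^3 + 38*c^2 - 52*c - 168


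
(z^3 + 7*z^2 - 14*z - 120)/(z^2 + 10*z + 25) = (z^2 + 2*z - 24)/(z + 5)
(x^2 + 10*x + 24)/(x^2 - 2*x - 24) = (x + 6)/(x - 6)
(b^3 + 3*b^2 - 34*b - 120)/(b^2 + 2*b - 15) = (b^2 - 2*b - 24)/(b - 3)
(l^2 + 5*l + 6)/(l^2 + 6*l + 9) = (l + 2)/(l + 3)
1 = 1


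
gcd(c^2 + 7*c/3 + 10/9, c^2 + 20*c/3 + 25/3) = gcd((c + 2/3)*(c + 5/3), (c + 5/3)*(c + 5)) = c + 5/3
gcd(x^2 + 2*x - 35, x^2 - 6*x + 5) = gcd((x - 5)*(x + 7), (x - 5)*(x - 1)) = x - 5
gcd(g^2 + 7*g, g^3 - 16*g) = g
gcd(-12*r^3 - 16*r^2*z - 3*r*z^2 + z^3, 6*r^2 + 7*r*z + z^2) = r + z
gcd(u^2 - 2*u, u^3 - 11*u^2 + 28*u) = u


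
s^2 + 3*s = s*(s + 3)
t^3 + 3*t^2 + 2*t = t*(t + 1)*(t + 2)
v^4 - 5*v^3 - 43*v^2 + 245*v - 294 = (v - 7)*(v - 3)*(v - 2)*(v + 7)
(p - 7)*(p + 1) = p^2 - 6*p - 7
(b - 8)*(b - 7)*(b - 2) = b^3 - 17*b^2 + 86*b - 112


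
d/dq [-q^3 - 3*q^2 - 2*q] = -3*q^2 - 6*q - 2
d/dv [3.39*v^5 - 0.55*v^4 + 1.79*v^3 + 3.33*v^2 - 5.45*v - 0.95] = 16.95*v^4 - 2.2*v^3 + 5.37*v^2 + 6.66*v - 5.45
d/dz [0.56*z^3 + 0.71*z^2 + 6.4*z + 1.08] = 1.68*z^2 + 1.42*z + 6.4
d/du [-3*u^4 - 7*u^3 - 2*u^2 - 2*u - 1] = -12*u^3 - 21*u^2 - 4*u - 2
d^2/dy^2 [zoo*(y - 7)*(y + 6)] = nan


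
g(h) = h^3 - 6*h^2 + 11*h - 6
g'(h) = 3*h^2 - 12*h + 11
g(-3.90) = -199.48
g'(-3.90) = 103.43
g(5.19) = 29.27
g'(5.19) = 29.53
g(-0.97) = -23.23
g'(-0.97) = 25.46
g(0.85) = -0.37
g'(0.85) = 2.97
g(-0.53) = -13.66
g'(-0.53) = 18.20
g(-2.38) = -79.65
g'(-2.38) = 56.55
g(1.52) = 0.37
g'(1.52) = -0.31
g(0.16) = -4.39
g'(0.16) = 9.16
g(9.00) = 336.00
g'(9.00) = 146.00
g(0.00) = -6.00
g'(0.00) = 11.00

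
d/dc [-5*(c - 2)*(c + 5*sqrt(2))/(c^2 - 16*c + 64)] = 5*(5*sqrt(2)*c + 14*c - 16 + 20*sqrt(2))/(c^3 - 24*c^2 + 192*c - 512)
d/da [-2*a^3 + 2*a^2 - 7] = 2*a*(2 - 3*a)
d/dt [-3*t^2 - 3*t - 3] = -6*t - 3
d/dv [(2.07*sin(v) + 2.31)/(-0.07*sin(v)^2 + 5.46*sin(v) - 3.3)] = (0.1449*sin(v)^2 + 0.323399999999999*sin(v) - 19.4436)*cos(v)/(0.0049*sin(v)^4 - 0.7644*sin(v)^3 + 30.2736*sin(v)^2 - 36.036*sin(v) + 10.89)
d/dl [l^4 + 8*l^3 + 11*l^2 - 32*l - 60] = 4*l^3 + 24*l^2 + 22*l - 32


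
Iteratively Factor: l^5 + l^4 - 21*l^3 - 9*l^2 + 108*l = (l + 3)*(l^4 - 2*l^3 - 15*l^2 + 36*l) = (l + 3)*(l + 4)*(l^3 - 6*l^2 + 9*l) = (l - 3)*(l + 3)*(l + 4)*(l^2 - 3*l) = (l - 3)^2*(l + 3)*(l + 4)*(l)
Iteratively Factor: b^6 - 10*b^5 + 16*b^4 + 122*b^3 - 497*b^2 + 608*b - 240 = (b - 1)*(b^5 - 9*b^4 + 7*b^3 + 129*b^2 - 368*b + 240) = (b - 1)*(b + 4)*(b^4 - 13*b^3 + 59*b^2 - 107*b + 60) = (b - 4)*(b - 1)*(b + 4)*(b^3 - 9*b^2 + 23*b - 15) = (b - 4)*(b - 1)^2*(b + 4)*(b^2 - 8*b + 15) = (b - 4)*(b - 3)*(b - 1)^2*(b + 4)*(b - 5)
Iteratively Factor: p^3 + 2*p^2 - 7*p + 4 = (p - 1)*(p^2 + 3*p - 4) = (p - 1)*(p + 4)*(p - 1)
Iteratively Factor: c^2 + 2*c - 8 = (c - 2)*(c + 4)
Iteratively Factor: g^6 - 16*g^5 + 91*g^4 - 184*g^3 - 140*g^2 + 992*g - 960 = (g - 4)*(g^5 - 12*g^4 + 43*g^3 - 12*g^2 - 188*g + 240) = (g - 4)*(g - 2)*(g^4 - 10*g^3 + 23*g^2 + 34*g - 120) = (g - 4)^2*(g - 2)*(g^3 - 6*g^2 - g + 30) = (g - 4)^2*(g - 3)*(g - 2)*(g^2 - 3*g - 10) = (g - 5)*(g - 4)^2*(g - 3)*(g - 2)*(g + 2)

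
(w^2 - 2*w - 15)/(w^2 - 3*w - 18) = (w - 5)/(w - 6)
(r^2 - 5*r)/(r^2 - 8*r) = (r - 5)/(r - 8)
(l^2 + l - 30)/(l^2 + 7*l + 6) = (l - 5)/(l + 1)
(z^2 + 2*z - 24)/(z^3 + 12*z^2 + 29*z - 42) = (z - 4)/(z^2 + 6*z - 7)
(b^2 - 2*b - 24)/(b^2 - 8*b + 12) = (b + 4)/(b - 2)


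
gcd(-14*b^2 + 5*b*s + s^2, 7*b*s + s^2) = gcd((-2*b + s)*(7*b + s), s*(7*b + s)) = 7*b + s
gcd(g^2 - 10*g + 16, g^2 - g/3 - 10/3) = g - 2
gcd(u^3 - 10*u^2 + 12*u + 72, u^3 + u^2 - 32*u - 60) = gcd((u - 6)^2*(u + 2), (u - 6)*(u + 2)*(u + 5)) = u^2 - 4*u - 12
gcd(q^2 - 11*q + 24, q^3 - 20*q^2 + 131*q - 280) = q - 8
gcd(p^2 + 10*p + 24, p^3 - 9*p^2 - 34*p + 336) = p + 6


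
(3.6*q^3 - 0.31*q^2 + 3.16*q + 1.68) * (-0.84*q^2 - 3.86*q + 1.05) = -3.024*q^5 - 13.6356*q^4 + 2.3222*q^3 - 13.9343*q^2 - 3.1668*q + 1.764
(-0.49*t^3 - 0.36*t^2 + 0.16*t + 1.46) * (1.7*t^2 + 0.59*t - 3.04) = -0.833*t^5 - 0.9011*t^4 + 1.5492*t^3 + 3.6708*t^2 + 0.375*t - 4.4384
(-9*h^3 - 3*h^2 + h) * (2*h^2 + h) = -18*h^5 - 15*h^4 - h^3 + h^2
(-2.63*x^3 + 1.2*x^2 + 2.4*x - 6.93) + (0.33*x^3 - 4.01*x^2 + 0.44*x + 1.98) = -2.3*x^3 - 2.81*x^2 + 2.84*x - 4.95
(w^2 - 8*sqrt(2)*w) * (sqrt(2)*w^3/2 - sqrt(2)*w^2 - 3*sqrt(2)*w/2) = sqrt(2)*w^5/2 - 8*w^4 - sqrt(2)*w^4 - 3*sqrt(2)*w^3/2 + 16*w^3 + 24*w^2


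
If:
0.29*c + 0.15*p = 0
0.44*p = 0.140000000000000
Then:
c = -0.16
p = 0.32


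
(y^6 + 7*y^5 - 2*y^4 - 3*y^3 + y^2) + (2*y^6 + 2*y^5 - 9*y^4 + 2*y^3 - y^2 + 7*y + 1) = 3*y^6 + 9*y^5 - 11*y^4 - y^3 + 7*y + 1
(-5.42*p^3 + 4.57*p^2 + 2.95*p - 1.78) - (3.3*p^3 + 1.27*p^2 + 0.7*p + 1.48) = -8.72*p^3 + 3.3*p^2 + 2.25*p - 3.26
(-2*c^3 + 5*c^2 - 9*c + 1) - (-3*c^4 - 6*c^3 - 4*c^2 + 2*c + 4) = 3*c^4 + 4*c^3 + 9*c^2 - 11*c - 3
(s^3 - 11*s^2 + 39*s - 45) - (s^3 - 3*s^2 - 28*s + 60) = -8*s^2 + 67*s - 105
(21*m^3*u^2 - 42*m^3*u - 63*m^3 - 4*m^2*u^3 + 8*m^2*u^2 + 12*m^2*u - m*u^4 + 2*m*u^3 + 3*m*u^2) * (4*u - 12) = 84*m^3*u^3 - 420*m^3*u^2 + 252*m^3*u + 756*m^3 - 16*m^2*u^4 + 80*m^2*u^3 - 48*m^2*u^2 - 144*m^2*u - 4*m*u^5 + 20*m*u^4 - 12*m*u^3 - 36*m*u^2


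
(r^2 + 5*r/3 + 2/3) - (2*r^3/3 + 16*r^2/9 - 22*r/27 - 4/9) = -2*r^3/3 - 7*r^2/9 + 67*r/27 + 10/9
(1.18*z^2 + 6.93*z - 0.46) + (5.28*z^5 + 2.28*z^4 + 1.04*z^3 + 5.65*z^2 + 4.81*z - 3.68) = 5.28*z^5 + 2.28*z^4 + 1.04*z^3 + 6.83*z^2 + 11.74*z - 4.14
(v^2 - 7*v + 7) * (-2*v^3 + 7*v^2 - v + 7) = -2*v^5 + 21*v^4 - 64*v^3 + 63*v^2 - 56*v + 49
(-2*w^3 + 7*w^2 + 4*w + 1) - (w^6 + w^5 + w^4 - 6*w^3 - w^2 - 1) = -w^6 - w^5 - w^4 + 4*w^3 + 8*w^2 + 4*w + 2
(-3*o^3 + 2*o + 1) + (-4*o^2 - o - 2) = -3*o^3 - 4*o^2 + o - 1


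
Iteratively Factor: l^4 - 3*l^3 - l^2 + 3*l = (l)*(l^3 - 3*l^2 - l + 3) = l*(l - 3)*(l^2 - 1) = l*(l - 3)*(l - 1)*(l + 1)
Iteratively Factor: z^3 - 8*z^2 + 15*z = (z - 5)*(z^2 - 3*z) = (z - 5)*(z - 3)*(z)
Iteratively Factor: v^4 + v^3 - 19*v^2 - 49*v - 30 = (v + 1)*(v^3 - 19*v - 30) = (v + 1)*(v + 2)*(v^2 - 2*v - 15) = (v - 5)*(v + 1)*(v + 2)*(v + 3)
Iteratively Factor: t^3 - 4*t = (t + 2)*(t^2 - 2*t) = t*(t + 2)*(t - 2)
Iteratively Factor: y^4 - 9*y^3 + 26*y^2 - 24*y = (y - 2)*(y^3 - 7*y^2 + 12*y) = (y - 4)*(y - 2)*(y^2 - 3*y) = (y - 4)*(y - 3)*(y - 2)*(y)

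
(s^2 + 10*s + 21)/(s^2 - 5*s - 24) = (s + 7)/(s - 8)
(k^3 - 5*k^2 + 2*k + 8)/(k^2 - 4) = (k^2 - 3*k - 4)/(k + 2)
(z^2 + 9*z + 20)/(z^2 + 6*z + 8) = (z + 5)/(z + 2)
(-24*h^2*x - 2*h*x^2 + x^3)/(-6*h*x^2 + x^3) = (4*h + x)/x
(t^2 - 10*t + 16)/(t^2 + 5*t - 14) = (t - 8)/(t + 7)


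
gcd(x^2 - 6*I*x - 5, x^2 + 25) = x - 5*I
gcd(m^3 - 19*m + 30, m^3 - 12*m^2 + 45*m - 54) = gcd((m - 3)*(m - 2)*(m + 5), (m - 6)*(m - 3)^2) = m - 3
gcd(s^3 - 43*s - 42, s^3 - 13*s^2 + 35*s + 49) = s^2 - 6*s - 7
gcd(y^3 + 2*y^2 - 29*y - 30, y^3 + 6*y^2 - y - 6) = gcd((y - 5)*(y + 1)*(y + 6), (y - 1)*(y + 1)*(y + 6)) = y^2 + 7*y + 6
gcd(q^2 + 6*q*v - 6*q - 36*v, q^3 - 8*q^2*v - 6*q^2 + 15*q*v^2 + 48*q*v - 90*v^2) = q - 6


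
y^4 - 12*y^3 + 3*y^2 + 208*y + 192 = (y - 8)^2*(y + 1)*(y + 3)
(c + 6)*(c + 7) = c^2 + 13*c + 42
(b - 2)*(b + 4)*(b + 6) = b^3 + 8*b^2 + 4*b - 48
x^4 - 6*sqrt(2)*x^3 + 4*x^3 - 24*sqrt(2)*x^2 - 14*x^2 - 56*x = x*(x + 4)*(x - 7*sqrt(2))*(x + sqrt(2))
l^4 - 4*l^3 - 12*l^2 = l^2*(l - 6)*(l + 2)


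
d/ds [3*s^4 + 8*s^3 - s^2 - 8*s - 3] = 12*s^3 + 24*s^2 - 2*s - 8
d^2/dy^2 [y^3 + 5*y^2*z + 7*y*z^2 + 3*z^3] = 6*y + 10*z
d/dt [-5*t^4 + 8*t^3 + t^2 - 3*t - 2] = -20*t^3 + 24*t^2 + 2*t - 3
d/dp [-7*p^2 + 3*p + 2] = 3 - 14*p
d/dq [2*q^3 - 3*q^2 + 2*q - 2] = 6*q^2 - 6*q + 2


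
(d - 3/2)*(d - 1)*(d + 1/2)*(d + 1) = d^4 - d^3 - 7*d^2/4 + d + 3/4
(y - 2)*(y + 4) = y^2 + 2*y - 8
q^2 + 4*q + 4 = (q + 2)^2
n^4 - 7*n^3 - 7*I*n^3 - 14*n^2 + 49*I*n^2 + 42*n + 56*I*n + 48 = (n - 8)*(n - 6*I)*(-I*n - I)*(I*n + 1)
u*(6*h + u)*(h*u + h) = 6*h^2*u^2 + 6*h^2*u + h*u^3 + h*u^2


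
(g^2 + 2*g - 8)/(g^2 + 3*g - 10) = (g + 4)/(g + 5)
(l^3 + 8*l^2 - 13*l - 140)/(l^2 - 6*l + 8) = (l^2 + 12*l + 35)/(l - 2)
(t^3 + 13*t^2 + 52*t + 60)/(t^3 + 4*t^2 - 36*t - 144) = (t^2 + 7*t + 10)/(t^2 - 2*t - 24)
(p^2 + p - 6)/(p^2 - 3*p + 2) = (p + 3)/(p - 1)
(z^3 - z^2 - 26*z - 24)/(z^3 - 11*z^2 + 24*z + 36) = (z + 4)/(z - 6)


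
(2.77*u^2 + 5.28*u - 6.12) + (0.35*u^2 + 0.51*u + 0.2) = 3.12*u^2 + 5.79*u - 5.92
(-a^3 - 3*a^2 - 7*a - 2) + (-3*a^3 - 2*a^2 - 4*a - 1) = -4*a^3 - 5*a^2 - 11*a - 3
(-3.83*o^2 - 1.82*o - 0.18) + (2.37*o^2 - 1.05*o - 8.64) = -1.46*o^2 - 2.87*o - 8.82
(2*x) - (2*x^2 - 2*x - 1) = -2*x^2 + 4*x + 1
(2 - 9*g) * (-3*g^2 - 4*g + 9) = 27*g^3 + 30*g^2 - 89*g + 18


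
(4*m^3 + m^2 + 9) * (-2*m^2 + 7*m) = -8*m^5 + 26*m^4 + 7*m^3 - 18*m^2 + 63*m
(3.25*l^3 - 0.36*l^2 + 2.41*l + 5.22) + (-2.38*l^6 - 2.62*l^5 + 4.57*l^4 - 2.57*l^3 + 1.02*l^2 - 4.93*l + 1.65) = -2.38*l^6 - 2.62*l^5 + 4.57*l^4 + 0.68*l^3 + 0.66*l^2 - 2.52*l + 6.87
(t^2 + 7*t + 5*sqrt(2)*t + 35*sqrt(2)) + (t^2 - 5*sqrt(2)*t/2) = 2*t^2 + 5*sqrt(2)*t/2 + 7*t + 35*sqrt(2)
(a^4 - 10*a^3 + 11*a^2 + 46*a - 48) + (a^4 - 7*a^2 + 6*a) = 2*a^4 - 10*a^3 + 4*a^2 + 52*a - 48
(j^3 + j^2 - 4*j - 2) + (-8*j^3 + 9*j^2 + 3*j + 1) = -7*j^3 + 10*j^2 - j - 1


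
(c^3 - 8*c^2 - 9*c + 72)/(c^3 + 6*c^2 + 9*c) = (c^2 - 11*c + 24)/(c*(c + 3))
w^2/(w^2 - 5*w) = w/(w - 5)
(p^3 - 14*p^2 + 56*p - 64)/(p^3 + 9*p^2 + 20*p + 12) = (p^3 - 14*p^2 + 56*p - 64)/(p^3 + 9*p^2 + 20*p + 12)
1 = 1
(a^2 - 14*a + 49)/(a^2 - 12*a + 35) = (a - 7)/(a - 5)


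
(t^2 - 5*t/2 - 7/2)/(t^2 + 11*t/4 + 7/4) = 2*(2*t - 7)/(4*t + 7)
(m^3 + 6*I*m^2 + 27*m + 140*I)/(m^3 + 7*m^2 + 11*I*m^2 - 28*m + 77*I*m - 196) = (m - 5*I)/(m + 7)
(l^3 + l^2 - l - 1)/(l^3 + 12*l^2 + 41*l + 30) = (l^2 - 1)/(l^2 + 11*l + 30)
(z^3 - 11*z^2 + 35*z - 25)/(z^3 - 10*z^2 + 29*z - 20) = (z - 5)/(z - 4)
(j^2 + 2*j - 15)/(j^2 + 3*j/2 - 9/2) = 2*(j^2 + 2*j - 15)/(2*j^2 + 3*j - 9)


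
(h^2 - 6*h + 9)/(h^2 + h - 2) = (h^2 - 6*h + 9)/(h^2 + h - 2)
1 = 1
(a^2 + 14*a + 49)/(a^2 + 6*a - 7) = (a + 7)/(a - 1)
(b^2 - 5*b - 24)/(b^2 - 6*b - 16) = (b + 3)/(b + 2)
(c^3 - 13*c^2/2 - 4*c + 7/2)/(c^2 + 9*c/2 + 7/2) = (2*c^2 - 15*c + 7)/(2*c + 7)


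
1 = 1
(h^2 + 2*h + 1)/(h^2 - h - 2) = (h + 1)/(h - 2)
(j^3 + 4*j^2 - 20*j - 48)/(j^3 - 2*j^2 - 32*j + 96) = (j + 2)/(j - 4)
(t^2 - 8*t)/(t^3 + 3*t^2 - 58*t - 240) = t/(t^2 + 11*t + 30)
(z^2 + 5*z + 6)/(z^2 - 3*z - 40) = (z^2 + 5*z + 6)/(z^2 - 3*z - 40)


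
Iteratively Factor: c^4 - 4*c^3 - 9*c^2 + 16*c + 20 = (c - 2)*(c^3 - 2*c^2 - 13*c - 10) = (c - 2)*(c + 1)*(c^2 - 3*c - 10) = (c - 2)*(c + 1)*(c + 2)*(c - 5)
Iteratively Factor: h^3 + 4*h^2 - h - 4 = (h + 4)*(h^2 - 1) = (h - 1)*(h + 4)*(h + 1)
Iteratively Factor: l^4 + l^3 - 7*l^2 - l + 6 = (l - 2)*(l^3 + 3*l^2 - l - 3) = (l - 2)*(l - 1)*(l^2 + 4*l + 3) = (l - 2)*(l - 1)*(l + 1)*(l + 3)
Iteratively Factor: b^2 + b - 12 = (b + 4)*(b - 3)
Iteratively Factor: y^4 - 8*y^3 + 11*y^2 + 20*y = (y)*(y^3 - 8*y^2 + 11*y + 20) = y*(y + 1)*(y^2 - 9*y + 20) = y*(y - 5)*(y + 1)*(y - 4)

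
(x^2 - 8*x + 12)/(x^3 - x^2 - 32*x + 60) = (x - 6)/(x^2 + x - 30)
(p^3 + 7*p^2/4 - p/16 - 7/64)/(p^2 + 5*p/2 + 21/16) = (16*p^2 - 1)/(4*(4*p + 3))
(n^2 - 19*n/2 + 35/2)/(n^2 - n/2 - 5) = (n - 7)/(n + 2)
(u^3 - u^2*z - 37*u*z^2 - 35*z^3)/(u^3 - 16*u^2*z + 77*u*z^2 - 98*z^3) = (u^2 + 6*u*z + 5*z^2)/(u^2 - 9*u*z + 14*z^2)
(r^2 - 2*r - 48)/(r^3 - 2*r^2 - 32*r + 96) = (r - 8)/(r^2 - 8*r + 16)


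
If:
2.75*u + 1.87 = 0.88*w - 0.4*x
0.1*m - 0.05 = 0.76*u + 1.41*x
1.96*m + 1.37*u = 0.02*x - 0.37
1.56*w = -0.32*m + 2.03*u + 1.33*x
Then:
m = 0.59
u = -1.10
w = -1.04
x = 0.60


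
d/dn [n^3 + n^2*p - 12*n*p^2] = 3*n^2 + 2*n*p - 12*p^2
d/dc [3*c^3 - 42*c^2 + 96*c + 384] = 9*c^2 - 84*c + 96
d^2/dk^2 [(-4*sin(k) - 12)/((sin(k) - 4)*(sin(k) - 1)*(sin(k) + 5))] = 4*(4*sin(k)^6 + 31*sin(k)^5 + 109*sin(k)^4 - 313*sin(k)^3 - 895*sin(k)^2 + 1466*sin(k) + 3486)/((sin(k) - 4)^3*(sin(k) - 1)^2*(sin(k) + 5)^3)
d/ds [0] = 0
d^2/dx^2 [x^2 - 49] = 2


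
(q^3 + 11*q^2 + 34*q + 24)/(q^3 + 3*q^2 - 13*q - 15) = (q^2 + 10*q + 24)/(q^2 + 2*q - 15)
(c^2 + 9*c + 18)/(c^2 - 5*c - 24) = (c + 6)/(c - 8)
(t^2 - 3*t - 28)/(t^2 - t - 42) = (t + 4)/(t + 6)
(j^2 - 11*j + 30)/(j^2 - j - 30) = (j - 5)/(j + 5)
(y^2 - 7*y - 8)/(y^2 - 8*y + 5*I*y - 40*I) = (y + 1)/(y + 5*I)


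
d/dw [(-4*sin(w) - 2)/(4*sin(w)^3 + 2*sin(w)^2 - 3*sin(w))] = 2*(16*sin(w)^3 + 16*sin(w)^2 + 4*sin(w) - 3)*cos(w)/((4*sin(w)^2 + 2*sin(w) - 3)^2*sin(w)^2)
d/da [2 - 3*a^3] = -9*a^2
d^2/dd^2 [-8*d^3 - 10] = -48*d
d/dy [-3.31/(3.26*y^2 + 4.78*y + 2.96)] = (21.5812*y + 15.8218)/(3.26*y^2 + 4.78*y + 2.96)^2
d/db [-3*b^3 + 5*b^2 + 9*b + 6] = -9*b^2 + 10*b + 9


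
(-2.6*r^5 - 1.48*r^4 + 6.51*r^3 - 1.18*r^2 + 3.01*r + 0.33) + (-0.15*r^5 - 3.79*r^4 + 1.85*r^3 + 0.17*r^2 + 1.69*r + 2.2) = -2.75*r^5 - 5.27*r^4 + 8.36*r^3 - 1.01*r^2 + 4.7*r + 2.53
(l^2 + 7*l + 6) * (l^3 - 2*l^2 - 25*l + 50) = l^5 + 5*l^4 - 33*l^3 - 137*l^2 + 200*l + 300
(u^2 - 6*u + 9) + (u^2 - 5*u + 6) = 2*u^2 - 11*u + 15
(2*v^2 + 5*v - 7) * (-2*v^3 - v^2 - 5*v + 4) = -4*v^5 - 12*v^4 - v^3 - 10*v^2 + 55*v - 28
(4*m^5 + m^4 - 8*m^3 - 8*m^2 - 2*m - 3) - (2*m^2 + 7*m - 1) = 4*m^5 + m^4 - 8*m^3 - 10*m^2 - 9*m - 2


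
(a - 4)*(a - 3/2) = a^2 - 11*a/2 + 6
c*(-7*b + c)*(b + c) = -7*b^2*c - 6*b*c^2 + c^3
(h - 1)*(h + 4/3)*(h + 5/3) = h^3 + 2*h^2 - 7*h/9 - 20/9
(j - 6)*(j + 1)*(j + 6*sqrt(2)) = j^3 - 5*j^2 + 6*sqrt(2)*j^2 - 30*sqrt(2)*j - 6*j - 36*sqrt(2)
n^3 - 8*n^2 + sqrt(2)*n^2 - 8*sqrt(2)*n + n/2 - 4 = (n - 8)*(n + sqrt(2)/2)^2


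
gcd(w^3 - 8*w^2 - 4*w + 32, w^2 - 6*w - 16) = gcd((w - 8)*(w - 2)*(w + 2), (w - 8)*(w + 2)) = w^2 - 6*w - 16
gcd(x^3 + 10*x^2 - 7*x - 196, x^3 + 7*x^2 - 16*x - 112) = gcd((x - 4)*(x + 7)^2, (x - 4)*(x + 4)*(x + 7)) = x^2 + 3*x - 28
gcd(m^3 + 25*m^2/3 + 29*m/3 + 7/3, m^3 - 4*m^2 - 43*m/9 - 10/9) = m + 1/3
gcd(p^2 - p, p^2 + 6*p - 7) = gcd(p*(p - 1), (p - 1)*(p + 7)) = p - 1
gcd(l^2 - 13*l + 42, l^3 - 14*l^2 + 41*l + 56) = l - 7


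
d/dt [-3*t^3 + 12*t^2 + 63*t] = -9*t^2 + 24*t + 63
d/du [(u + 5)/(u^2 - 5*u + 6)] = (u^2 - 5*u - (u + 5)*(2*u - 5) + 6)/(u^2 - 5*u + 6)^2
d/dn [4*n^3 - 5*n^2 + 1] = 2*n*(6*n - 5)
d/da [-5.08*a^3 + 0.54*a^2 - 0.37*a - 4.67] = -15.24*a^2 + 1.08*a - 0.37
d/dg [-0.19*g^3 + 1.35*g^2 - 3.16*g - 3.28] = -0.57*g^2 + 2.7*g - 3.16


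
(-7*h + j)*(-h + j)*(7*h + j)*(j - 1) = 49*h^3*j - 49*h^3 - 49*h^2*j^2 + 49*h^2*j - h*j^3 + h*j^2 + j^4 - j^3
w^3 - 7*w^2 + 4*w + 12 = (w - 6)*(w - 2)*(w + 1)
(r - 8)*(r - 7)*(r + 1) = r^3 - 14*r^2 + 41*r + 56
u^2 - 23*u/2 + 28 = (u - 8)*(u - 7/2)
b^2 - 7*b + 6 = (b - 6)*(b - 1)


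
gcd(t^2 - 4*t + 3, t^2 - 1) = t - 1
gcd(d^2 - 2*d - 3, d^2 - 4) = 1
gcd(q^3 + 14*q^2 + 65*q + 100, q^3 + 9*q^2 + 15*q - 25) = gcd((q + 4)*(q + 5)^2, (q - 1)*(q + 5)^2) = q^2 + 10*q + 25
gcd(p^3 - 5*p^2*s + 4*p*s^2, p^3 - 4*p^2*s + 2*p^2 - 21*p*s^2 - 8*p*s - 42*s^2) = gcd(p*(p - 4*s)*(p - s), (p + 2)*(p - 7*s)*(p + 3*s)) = 1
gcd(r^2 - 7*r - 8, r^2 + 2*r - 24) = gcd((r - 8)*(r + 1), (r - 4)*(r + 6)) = 1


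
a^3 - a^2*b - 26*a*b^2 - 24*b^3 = (a - 6*b)*(a + b)*(a + 4*b)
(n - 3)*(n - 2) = n^2 - 5*n + 6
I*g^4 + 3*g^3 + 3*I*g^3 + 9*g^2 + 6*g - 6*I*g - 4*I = (g + 1)*(g + 2)*(g - 2*I)*(I*g + 1)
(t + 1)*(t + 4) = t^2 + 5*t + 4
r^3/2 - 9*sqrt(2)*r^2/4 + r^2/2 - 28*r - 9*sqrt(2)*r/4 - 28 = (r/2 + 1/2)*(r - 8*sqrt(2))*(r + 7*sqrt(2)/2)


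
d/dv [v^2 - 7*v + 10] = 2*v - 7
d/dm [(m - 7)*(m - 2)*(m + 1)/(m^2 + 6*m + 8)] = (m^4 + 12*m^3 - 29*m^2 - 156*m - 44)/(m^4 + 12*m^3 + 52*m^2 + 96*m + 64)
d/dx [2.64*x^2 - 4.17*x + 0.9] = 5.28*x - 4.17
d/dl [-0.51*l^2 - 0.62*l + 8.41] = -1.02*l - 0.62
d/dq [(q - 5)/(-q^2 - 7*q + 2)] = (-q^2 - 7*q + (q - 5)*(2*q + 7) + 2)/(q^2 + 7*q - 2)^2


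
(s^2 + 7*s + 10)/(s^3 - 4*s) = (s + 5)/(s*(s - 2))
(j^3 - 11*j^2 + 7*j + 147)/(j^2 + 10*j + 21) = (j^2 - 14*j + 49)/(j + 7)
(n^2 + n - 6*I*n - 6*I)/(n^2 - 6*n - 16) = (-n^2 - n + 6*I*n + 6*I)/(-n^2 + 6*n + 16)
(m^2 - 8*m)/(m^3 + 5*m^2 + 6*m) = (m - 8)/(m^2 + 5*m + 6)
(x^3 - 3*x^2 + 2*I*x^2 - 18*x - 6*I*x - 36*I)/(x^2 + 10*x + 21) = (x^2 + 2*x*(-3 + I) - 12*I)/(x + 7)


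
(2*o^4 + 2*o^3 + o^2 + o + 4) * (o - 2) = 2*o^5 - 2*o^4 - 3*o^3 - o^2 + 2*o - 8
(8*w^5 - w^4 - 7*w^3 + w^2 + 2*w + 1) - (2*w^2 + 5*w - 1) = 8*w^5 - w^4 - 7*w^3 - w^2 - 3*w + 2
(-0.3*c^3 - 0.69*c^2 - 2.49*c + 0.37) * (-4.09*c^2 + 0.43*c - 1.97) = 1.227*c^5 + 2.6931*c^4 + 10.4784*c^3 - 1.2247*c^2 + 5.0644*c - 0.7289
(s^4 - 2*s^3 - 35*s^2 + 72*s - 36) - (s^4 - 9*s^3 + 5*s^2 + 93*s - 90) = 7*s^3 - 40*s^2 - 21*s + 54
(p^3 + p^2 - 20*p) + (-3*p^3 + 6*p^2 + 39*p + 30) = -2*p^3 + 7*p^2 + 19*p + 30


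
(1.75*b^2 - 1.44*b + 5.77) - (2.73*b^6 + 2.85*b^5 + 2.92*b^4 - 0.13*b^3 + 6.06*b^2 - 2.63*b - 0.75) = -2.73*b^6 - 2.85*b^5 - 2.92*b^4 + 0.13*b^3 - 4.31*b^2 + 1.19*b + 6.52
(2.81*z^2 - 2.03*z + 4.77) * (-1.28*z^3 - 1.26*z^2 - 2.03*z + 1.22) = -3.5968*z^5 - 0.9422*z^4 - 9.2521*z^3 + 1.5389*z^2 - 12.1597*z + 5.8194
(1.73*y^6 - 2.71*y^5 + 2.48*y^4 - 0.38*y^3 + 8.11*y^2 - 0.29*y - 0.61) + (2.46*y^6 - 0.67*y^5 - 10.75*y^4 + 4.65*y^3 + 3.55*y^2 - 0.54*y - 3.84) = 4.19*y^6 - 3.38*y^5 - 8.27*y^4 + 4.27*y^3 + 11.66*y^2 - 0.83*y - 4.45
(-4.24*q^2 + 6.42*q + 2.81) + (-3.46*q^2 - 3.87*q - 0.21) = -7.7*q^2 + 2.55*q + 2.6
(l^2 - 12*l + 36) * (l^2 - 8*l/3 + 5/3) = l^4 - 44*l^3/3 + 209*l^2/3 - 116*l + 60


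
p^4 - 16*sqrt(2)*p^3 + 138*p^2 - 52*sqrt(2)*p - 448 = (p - 8*sqrt(2))*(p - 7*sqrt(2))*(p - 2*sqrt(2))*(p + sqrt(2))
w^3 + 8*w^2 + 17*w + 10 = (w + 1)*(w + 2)*(w + 5)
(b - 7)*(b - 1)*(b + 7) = b^3 - b^2 - 49*b + 49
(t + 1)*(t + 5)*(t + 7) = t^3 + 13*t^2 + 47*t + 35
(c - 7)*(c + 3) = c^2 - 4*c - 21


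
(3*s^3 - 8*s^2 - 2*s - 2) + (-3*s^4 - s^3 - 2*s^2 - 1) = -3*s^4 + 2*s^3 - 10*s^2 - 2*s - 3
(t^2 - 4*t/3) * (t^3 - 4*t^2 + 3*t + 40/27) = t^5 - 16*t^4/3 + 25*t^3/3 - 68*t^2/27 - 160*t/81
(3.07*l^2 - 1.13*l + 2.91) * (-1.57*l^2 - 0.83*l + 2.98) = -4.8199*l^4 - 0.774*l^3 + 5.5178*l^2 - 5.7827*l + 8.6718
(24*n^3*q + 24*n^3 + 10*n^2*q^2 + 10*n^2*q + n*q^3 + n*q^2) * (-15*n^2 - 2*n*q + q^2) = -360*n^5*q - 360*n^5 - 198*n^4*q^2 - 198*n^4*q - 11*n^3*q^3 - 11*n^3*q^2 + 8*n^2*q^4 + 8*n^2*q^3 + n*q^5 + n*q^4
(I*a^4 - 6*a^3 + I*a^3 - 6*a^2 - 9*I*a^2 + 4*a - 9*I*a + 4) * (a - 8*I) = I*a^5 + 2*a^4 + I*a^4 + 2*a^3 + 39*I*a^3 - 68*a^2 + 39*I*a^2 - 68*a - 32*I*a - 32*I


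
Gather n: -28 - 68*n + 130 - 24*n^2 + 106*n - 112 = -24*n^2 + 38*n - 10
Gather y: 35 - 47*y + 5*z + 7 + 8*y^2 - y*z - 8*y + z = 8*y^2 + y*(-z - 55) + 6*z + 42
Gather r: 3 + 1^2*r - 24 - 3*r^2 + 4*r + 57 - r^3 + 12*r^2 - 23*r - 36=-r^3 + 9*r^2 - 18*r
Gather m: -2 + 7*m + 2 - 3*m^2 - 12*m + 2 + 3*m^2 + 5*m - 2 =0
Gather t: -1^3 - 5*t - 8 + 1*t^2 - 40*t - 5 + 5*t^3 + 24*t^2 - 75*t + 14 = 5*t^3 + 25*t^2 - 120*t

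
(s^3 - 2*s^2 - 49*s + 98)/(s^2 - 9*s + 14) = s + 7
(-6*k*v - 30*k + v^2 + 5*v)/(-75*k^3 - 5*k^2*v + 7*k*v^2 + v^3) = (6*k*v + 30*k - v^2 - 5*v)/(75*k^3 + 5*k^2*v - 7*k*v^2 - v^3)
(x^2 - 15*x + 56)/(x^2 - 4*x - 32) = (x - 7)/(x + 4)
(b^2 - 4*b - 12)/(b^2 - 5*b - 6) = (b + 2)/(b + 1)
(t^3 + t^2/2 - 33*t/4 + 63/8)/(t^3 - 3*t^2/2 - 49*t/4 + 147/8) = (2*t - 3)/(2*t - 7)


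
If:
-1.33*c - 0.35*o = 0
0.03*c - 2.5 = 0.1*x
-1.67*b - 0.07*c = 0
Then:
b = -0.139720558882236*x - 3.49301397205589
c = 3.33333333333333*x + 83.3333333333333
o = -12.6666666666667*x - 316.666666666667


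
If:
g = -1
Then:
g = -1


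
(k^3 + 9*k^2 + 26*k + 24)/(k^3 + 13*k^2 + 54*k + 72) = (k + 2)/(k + 6)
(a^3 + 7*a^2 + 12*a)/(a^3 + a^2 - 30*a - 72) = a/(a - 6)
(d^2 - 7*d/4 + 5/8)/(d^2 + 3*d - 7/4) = (4*d - 5)/(2*(2*d + 7))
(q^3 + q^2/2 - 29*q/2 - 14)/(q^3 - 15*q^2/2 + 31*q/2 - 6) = (2*q^2 + 9*q + 7)/(2*q^2 - 7*q + 3)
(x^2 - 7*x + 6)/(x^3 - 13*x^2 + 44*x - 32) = (x - 6)/(x^2 - 12*x + 32)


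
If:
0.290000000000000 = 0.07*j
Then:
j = 4.14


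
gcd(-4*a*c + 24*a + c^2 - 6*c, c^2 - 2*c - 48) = 1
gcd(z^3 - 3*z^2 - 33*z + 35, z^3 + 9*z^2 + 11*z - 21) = z - 1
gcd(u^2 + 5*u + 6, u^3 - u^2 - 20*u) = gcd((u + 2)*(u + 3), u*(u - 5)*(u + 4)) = 1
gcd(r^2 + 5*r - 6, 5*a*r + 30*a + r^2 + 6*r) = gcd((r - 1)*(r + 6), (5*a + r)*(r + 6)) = r + 6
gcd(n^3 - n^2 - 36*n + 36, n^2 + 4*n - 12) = n + 6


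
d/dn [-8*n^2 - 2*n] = -16*n - 2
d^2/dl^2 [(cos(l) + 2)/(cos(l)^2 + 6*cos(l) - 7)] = (-9*(1 - cos(2*l))^2*cos(l)/4 - (1 - cos(2*l))^2/2 - 151*cos(l)/2 - 81*cos(2*l) - 21*cos(3*l) + cos(5*l)/2 + 177)/((cos(l) - 1)^3*(cos(l) + 7)^3)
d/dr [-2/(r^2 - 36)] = 4*r/(r^2 - 36)^2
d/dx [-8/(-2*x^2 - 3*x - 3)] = 8*(-4*x - 3)/(2*x^2 + 3*x + 3)^2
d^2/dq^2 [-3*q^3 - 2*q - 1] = -18*q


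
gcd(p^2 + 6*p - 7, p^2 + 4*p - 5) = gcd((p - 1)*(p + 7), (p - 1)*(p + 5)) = p - 1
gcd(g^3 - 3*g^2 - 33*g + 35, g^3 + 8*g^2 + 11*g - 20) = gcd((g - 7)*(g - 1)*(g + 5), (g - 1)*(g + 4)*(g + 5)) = g^2 + 4*g - 5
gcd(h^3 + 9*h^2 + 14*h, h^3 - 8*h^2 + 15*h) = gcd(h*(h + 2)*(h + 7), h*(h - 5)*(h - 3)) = h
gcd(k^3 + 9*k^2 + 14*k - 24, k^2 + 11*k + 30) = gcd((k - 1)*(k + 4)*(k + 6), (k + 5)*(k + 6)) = k + 6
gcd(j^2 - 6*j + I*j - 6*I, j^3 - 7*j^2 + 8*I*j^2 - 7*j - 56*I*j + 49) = j + I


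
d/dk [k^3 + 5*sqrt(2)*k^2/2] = k*(3*k + 5*sqrt(2))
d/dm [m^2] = 2*m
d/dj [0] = 0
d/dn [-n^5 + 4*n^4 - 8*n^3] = n^2*(-5*n^2 + 16*n - 24)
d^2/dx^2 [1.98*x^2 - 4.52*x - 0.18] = 3.96000000000000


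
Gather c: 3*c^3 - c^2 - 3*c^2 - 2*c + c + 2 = 3*c^3 - 4*c^2 - c + 2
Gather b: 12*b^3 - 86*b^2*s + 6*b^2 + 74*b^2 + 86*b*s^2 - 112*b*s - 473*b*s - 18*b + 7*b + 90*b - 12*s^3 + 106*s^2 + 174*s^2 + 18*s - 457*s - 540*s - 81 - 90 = 12*b^3 + b^2*(80 - 86*s) + b*(86*s^2 - 585*s + 79) - 12*s^3 + 280*s^2 - 979*s - 171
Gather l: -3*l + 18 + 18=36 - 3*l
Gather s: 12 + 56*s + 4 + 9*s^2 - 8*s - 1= 9*s^2 + 48*s + 15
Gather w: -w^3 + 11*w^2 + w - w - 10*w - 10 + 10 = -w^3 + 11*w^2 - 10*w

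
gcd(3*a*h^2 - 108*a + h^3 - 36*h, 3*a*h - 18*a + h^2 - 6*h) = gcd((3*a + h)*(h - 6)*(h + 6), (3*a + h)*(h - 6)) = 3*a*h - 18*a + h^2 - 6*h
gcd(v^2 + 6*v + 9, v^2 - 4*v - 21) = v + 3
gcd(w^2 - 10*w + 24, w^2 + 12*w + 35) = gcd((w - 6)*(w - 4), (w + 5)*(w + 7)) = 1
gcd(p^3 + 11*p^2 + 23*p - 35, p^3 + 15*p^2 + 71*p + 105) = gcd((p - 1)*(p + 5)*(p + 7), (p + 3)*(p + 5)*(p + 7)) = p^2 + 12*p + 35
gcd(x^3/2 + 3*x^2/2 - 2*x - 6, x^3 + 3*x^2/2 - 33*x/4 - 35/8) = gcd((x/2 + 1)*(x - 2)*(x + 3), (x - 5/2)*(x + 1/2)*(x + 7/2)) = 1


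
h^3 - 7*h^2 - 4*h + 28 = (h - 7)*(h - 2)*(h + 2)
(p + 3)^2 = p^2 + 6*p + 9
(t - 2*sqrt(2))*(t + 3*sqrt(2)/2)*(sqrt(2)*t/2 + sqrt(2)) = sqrt(2)*t^3/2 - t^2/2 + sqrt(2)*t^2 - 3*sqrt(2)*t - t - 6*sqrt(2)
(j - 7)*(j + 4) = j^2 - 3*j - 28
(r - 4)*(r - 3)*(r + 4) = r^3 - 3*r^2 - 16*r + 48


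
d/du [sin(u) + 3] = cos(u)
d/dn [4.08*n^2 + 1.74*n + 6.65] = 8.16*n + 1.74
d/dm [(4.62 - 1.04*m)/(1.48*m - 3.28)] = (11.238592 - 5.071072*m)/(1.48*m - 3.28)^3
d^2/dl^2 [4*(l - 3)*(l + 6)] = 8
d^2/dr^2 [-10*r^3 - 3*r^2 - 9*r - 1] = -60*r - 6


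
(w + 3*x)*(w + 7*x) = w^2 + 10*w*x + 21*x^2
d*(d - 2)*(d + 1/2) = d^3 - 3*d^2/2 - d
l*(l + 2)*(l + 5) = l^3 + 7*l^2 + 10*l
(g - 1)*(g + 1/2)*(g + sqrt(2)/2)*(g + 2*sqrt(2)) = g^4 - g^3/2 + 5*sqrt(2)*g^3/2 - 5*sqrt(2)*g^2/4 + 3*g^2/2 - 5*sqrt(2)*g/4 - g - 1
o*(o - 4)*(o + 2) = o^3 - 2*o^2 - 8*o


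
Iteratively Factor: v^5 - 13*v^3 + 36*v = (v - 3)*(v^4 + 3*v^3 - 4*v^2 - 12*v) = (v - 3)*(v - 2)*(v^3 + 5*v^2 + 6*v) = v*(v - 3)*(v - 2)*(v^2 + 5*v + 6) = v*(v - 3)*(v - 2)*(v + 3)*(v + 2)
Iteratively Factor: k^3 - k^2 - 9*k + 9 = (k - 1)*(k^2 - 9) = (k - 3)*(k - 1)*(k + 3)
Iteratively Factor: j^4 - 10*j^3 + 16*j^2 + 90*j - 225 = (j + 3)*(j^3 - 13*j^2 + 55*j - 75) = (j - 5)*(j + 3)*(j^2 - 8*j + 15) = (j - 5)*(j - 3)*(j + 3)*(j - 5)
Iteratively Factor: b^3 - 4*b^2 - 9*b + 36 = (b + 3)*(b^2 - 7*b + 12) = (b - 3)*(b + 3)*(b - 4)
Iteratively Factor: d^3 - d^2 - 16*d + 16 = (d - 4)*(d^2 + 3*d - 4) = (d - 4)*(d - 1)*(d + 4)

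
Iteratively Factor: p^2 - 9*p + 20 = (p - 5)*(p - 4)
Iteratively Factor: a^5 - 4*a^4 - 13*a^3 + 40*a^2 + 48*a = (a + 3)*(a^4 - 7*a^3 + 8*a^2 + 16*a) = a*(a + 3)*(a^3 - 7*a^2 + 8*a + 16) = a*(a - 4)*(a + 3)*(a^2 - 3*a - 4) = a*(a - 4)*(a + 1)*(a + 3)*(a - 4)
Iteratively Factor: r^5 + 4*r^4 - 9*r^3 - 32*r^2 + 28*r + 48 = (r - 2)*(r^4 + 6*r^3 + 3*r^2 - 26*r - 24) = (r - 2)*(r + 3)*(r^3 + 3*r^2 - 6*r - 8) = (r - 2)*(r + 1)*(r + 3)*(r^2 + 2*r - 8) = (r - 2)*(r + 1)*(r + 3)*(r + 4)*(r - 2)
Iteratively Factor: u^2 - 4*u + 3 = (u - 3)*(u - 1)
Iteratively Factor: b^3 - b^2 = (b - 1)*(b^2) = b*(b - 1)*(b)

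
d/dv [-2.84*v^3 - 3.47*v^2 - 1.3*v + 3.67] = -8.52*v^2 - 6.94*v - 1.3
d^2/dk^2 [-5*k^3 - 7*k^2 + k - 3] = -30*k - 14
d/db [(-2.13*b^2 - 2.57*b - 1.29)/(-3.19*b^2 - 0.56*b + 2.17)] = (-7.0055*b^2 - 17.4744*b - 6.2993)/(10.1761*b^4 + 3.5728*b^3 - 13.531*b^2 - 2.4304*b + 4.7089)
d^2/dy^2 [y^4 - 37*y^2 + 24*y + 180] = 12*y^2 - 74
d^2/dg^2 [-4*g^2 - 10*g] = -8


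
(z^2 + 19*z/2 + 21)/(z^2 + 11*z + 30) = (z + 7/2)/(z + 5)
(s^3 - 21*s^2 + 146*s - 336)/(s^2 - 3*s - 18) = (s^2 - 15*s + 56)/(s + 3)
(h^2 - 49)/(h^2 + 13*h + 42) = (h - 7)/(h + 6)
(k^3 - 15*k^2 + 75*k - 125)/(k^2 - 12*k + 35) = (k^2 - 10*k + 25)/(k - 7)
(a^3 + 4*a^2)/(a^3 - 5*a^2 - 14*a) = a*(a + 4)/(a^2 - 5*a - 14)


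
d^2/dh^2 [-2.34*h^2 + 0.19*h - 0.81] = -4.68000000000000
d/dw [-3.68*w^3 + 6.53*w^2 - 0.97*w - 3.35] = -11.04*w^2 + 13.06*w - 0.97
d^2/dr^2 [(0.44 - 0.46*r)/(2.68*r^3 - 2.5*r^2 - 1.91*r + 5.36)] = (-19.823424*r^5 + 56.415072*r^4 - 57.627296*r^3 + 82.280064*r^2 - 62.301072*r + 5.583736)/(19.248832*r^9 - 53.868*r^8 + 9.094848*r^7 + 176.649992*r^6 - 221.953776*r^5 - 91.481358*r^4 + 377.582113*r^3 - 156.810552*r^2 - 164.620608*r + 153.990656)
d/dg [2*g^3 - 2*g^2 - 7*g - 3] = 6*g^2 - 4*g - 7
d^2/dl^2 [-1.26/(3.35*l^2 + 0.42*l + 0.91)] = (28.2807*l^2 + 3.54564*l - 1.26*(6.7*l + 0.42)*(13.4*l + 0.84) + 7.68222)/(3.35*l^2 + 0.42*l + 0.91)^3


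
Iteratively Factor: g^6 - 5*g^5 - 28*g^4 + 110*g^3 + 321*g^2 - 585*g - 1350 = (g - 3)*(g^5 - 2*g^4 - 34*g^3 + 8*g^2 + 345*g + 450) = (g - 5)*(g - 3)*(g^4 + 3*g^3 - 19*g^2 - 87*g - 90) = (g - 5)^2*(g - 3)*(g^3 + 8*g^2 + 21*g + 18) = (g - 5)^2*(g - 3)*(g + 3)*(g^2 + 5*g + 6) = (g - 5)^2*(g - 3)*(g + 2)*(g + 3)*(g + 3)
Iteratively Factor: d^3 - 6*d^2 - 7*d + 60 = (d - 5)*(d^2 - d - 12) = (d - 5)*(d + 3)*(d - 4)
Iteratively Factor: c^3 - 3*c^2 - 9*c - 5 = (c + 1)*(c^2 - 4*c - 5) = (c - 5)*(c + 1)*(c + 1)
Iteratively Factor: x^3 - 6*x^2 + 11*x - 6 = (x - 2)*(x^2 - 4*x + 3) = (x - 2)*(x - 1)*(x - 3)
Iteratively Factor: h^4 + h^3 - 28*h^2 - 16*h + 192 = (h - 4)*(h^3 + 5*h^2 - 8*h - 48) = (h - 4)*(h - 3)*(h^2 + 8*h + 16) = (h - 4)*(h - 3)*(h + 4)*(h + 4)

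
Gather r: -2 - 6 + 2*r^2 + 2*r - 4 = 2*r^2 + 2*r - 12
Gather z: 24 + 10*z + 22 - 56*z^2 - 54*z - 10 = -56*z^2 - 44*z + 36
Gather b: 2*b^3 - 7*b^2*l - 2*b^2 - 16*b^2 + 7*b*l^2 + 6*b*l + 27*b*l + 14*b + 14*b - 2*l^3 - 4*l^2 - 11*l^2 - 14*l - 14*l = 2*b^3 + b^2*(-7*l - 18) + b*(7*l^2 + 33*l + 28) - 2*l^3 - 15*l^2 - 28*l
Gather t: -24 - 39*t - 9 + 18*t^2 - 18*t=18*t^2 - 57*t - 33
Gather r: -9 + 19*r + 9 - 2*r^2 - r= -2*r^2 + 18*r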